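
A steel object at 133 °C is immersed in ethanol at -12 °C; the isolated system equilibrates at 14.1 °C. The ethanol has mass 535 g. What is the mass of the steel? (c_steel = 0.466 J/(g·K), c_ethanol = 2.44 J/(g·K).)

Heat lost by the steel = heat gained by the ethanol:
m·0.466·(133 − 14.1) = 535·2.44·(14.1 − (-12))
55.41 m = 34071  ⇒  m ≈ 614.9 g

m ≈ 615 g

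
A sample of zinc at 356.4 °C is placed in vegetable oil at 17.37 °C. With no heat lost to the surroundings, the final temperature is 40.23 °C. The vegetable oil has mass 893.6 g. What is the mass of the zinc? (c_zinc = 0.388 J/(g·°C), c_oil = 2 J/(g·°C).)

Let T be the final temperature. ΣQ_i = 0:
m·0.388·(40.23 − 356.4) + 893.6·2·(40.23 − 17.37) = 0
-122.67 m = -40855
m = -40855/-122.67 ≈ 333 g

m ≈ 333 g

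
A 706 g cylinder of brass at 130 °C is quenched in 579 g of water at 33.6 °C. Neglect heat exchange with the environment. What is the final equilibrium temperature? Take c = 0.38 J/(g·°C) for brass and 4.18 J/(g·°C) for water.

Net heat exchanged in the isolated system is zero:
706·0.38·(T − 130) + 579·4.18·(T − 33.6) = 0
268.28(T − 130) + 2420.2(T − 33.6) = 0
(268.28 + 2420.2) T = 268.28·130 + 2420.2·33.6
T = 116196/2688.5 ≈ 43.22 °C

T_f ≈ 43.2 °C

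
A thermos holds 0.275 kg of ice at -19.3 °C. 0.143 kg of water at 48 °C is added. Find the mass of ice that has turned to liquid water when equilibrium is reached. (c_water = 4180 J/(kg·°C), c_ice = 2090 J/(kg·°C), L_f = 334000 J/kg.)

m_melted ≈ 0.0527 kg

Heat available from the water dropping to 0 °C: 0.143×4180×48 = 28692 J.
Warming the ice to 0 °C takes 0.275×2090×19.3 = 11093 J, leaving 17599 J for melting.
To melt every bit of ice: 0.275×334000 = 91850 J.
Since 17599 < 91850 J, not all the ice melts; equilibrium is at 0 °C.
m_melt = 17599 / L_f = 0.05269 kg.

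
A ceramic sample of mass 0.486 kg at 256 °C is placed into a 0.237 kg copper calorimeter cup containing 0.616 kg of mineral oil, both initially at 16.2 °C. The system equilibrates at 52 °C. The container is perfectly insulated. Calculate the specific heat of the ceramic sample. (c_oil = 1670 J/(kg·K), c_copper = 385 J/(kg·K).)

c ≈ 404 J/(kg·K)

Energy conservation, ΣQ = 0:
0.486·c·(52 − 256) + 0.616·1670·(52 − 16.2) + 0.237·385·(52 − 16.2) = 0
-99.14 c = -40095
c = -40095/-99.14 ≈ 404.4 J/(kg·K)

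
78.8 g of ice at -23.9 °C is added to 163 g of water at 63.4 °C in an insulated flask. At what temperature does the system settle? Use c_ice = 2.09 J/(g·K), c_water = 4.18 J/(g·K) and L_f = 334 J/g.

Heat gained plus heat lost sum to zero:
warm ice to 0 °C: 78.8·2.09·(0 − (-23.9)) = 3936.1; latent heat to melt: 78.8·334 = 26319; warm the meltwater: 329.38 T; water cools: 163·4.18·(T − 63.4) = 681.34(T − 63.4)
1010.7 T = 43197 − 30255 = 12942
T ≈ 12.80 °C — above 0 °C, consistent with complete melting.

T_f ≈ 12.8 °C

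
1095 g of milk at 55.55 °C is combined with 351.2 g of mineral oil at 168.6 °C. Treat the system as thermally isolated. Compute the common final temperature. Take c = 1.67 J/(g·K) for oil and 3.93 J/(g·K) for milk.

T_f ≈ 69.1 °C

Set heat shed by the hot body equal to heat absorbed by the cold body:
351.2×1.67×(168.6 − T) = 1095×3.93×(T − 55.55)
586.5(168.6 − T) = 4303.4(T − 55.55)
4889.9 T = 337936  ⇒  T ≈ 69.11 °C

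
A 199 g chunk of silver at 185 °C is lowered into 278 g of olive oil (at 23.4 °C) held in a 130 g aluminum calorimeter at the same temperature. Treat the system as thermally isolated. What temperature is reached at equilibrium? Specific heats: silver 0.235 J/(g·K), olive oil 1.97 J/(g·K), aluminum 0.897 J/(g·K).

T_f ≈ 34.0 °C

Heat gained plus heat lost sum to zero:
199·0.235·(T − 185) + 278·1.97·(T − 23.4) + 130·0.897·(T − 23.4) = 0
711.03 T = 24195
T = 24195 / 711.03 = 34 °C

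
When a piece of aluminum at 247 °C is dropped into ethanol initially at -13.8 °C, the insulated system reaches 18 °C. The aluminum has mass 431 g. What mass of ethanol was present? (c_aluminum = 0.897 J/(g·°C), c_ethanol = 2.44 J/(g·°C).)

m ≈ 1140 g

Heat lost by the aluminum = heat gained by the ethanol:
431×0.897×(247 − 18) = m×2.44×(18 − (-13.8))
77.59 m = 88533  ⇒  m ≈ 1141 g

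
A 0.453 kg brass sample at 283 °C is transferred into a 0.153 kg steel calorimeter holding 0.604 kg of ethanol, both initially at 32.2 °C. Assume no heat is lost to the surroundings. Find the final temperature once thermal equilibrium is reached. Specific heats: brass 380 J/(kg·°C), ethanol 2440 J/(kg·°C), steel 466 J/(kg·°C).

T_f ≈ 57.3 °C

Setting the total heat transfer to zero:
0.453·380·(T − 283) + 0.604·2440·(T − 32.2) + 0.153·466·(T − 32.2) = 0
1717.2 T = 98466
T = 98466 / 1717.2 = 57.3 °C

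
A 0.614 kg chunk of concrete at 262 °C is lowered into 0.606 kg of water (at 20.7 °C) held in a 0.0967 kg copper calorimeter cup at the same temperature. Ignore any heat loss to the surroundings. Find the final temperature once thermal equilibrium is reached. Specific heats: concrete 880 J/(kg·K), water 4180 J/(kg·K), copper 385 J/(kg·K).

T_f ≈ 62.6 °C

Conservation of energy gives ΣQ = 0:
0.614×880×(T − 262) + 0.606×4180×(T − 20.7) + 0.0967×385×(T − 20.7) = 0
(540.32 + 2533.1 + 37.23) T = 540.32×262 + 2533.1×20.7 + 37.23×20.7
T = 194769/3110.6 ≈ 62.61 °C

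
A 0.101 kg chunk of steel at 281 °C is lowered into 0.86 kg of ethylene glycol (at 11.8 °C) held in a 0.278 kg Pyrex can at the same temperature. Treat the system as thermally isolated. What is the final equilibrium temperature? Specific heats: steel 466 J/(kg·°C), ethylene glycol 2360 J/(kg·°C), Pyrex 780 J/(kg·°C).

Taking heat into each body as positive, Σ m c ΔT = 0:
0.101·466·(T − 281) + 0.86·2360·(T − 11.8) + 0.278·780·(T − 11.8) = 0
2293.5 T = 39734
T = 39734 / 2293.5 = 17.3 °C

T_f ≈ 17.3 °C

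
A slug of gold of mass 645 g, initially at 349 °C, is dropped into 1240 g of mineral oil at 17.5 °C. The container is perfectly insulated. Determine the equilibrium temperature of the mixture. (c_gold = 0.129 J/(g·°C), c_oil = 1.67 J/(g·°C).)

T_f ≈ 30.3 °C

Set heat shed by the hot body equal to heat absorbed by the cold body:
645×0.129×(349 − T) = 1240×1.67×(T − 17.5)
83.2(349 − T) = 2070.8(T − 17.5)
2154 T = 65278  ⇒  T ≈ 30.31 °C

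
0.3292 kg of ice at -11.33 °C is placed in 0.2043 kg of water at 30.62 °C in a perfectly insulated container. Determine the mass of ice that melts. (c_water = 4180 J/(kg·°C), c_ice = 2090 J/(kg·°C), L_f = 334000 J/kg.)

m_melted ≈ 0.055 kg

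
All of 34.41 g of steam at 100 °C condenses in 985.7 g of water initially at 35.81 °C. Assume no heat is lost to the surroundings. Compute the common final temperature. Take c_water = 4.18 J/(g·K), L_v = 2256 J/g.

Energy conservation, ΣQ = 0:
latent heat released on condensation: 34.41×2256 = 77629
  condensed water 100 °C→T: 143.83(T − 100)
  original water: 4120.2(T − 35.81)
4264.1 T = 77629 + 14383 + 147545 = 239558
T ≈ 56.18 °C — below 100 °C, confirming all the steam condensed.

T_f ≈ 56.2 °C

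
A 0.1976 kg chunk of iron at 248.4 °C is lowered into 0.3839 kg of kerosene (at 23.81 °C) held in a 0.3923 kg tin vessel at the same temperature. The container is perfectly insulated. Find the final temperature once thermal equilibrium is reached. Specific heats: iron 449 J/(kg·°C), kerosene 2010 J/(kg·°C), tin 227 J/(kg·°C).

Setting the total heat transfer to zero:
0.1976*449*(T − 248.4) + 0.3839*2010*(T − 23.81) + 0.3923*227*(T − 23.81) = 0
(88.72 + 771.64 + 89.05) T = 88.72*248.4 + 771.64*23.81 + 89.05*23.81
T = 42532/949.41 ≈ 44.80 °C

T_f ≈ 44.8 °C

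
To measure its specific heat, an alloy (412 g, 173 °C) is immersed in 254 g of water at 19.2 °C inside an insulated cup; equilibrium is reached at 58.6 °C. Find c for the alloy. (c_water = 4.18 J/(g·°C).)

c ≈ 0.888 J/(g·°C)

Taking heat into each body as positive, Σ m c ΔT = 0:
412×c×(58.6 − 173) + 254×4.18×(58.6 − 19.2) = 0
-47133 c = -41832
c = -41832/-47133 ≈ 0.8875 J/(g·°C)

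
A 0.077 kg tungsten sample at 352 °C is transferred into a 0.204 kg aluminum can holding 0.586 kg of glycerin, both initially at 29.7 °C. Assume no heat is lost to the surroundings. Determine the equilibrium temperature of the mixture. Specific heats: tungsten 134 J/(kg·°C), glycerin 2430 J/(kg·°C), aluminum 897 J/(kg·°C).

T_f ≈ 31.8 °C

Net heat exchanged in the isolated system is zero:
0.077×134×(T − 352) + 0.586×2430×(T − 29.7) + 0.204×897×(T − 29.7) = 0
(10.32 + 1424 + 182.99) T = 10.32×352 + 1424×29.7 + 182.99×29.7
T ≈ 31.76 °C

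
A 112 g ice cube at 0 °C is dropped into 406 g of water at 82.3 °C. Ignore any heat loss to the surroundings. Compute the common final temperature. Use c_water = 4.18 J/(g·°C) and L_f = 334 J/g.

T_f ≈ 47.2 °C

Energy conservation, ΣQ = 0:
latent heat to melt: 112×334 = 37408; warm the meltwater: 468.16 T; water: 1697.1(T − 82.3)
2165.2 T = 139670 − 37408 = 102262
T ≈ 47.23 °C (positive, so assuming full melt was valid).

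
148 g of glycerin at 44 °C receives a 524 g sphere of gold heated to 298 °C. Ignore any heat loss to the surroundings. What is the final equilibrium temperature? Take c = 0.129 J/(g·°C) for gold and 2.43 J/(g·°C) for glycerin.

T_f ≈ 84.2 °C

Energy conservation, ΣQ = 0:
524*0.129*(T − 298) + 148*2.43*(T − 44) = 0
(67.6 + 359.64) T = 67.6*298 + 359.64*44
T = 35968 / 427.24 = 84.2 °C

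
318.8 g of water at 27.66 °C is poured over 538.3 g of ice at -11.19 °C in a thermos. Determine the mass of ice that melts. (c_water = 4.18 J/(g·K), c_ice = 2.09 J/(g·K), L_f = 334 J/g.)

m_melted ≈ 72.7 g

Water can give up m c ΔT = 318.8·4.18·27.66 = 36859 J before reaching 0 °C.
Warming the ice to 0 °C takes 538.3·2.09·11.19 = 12589 J, leaving 24270 J for melting.
Fully melting the ice requires m_ice L_f = 538.3·334 = 179792 J.
That's not enough to melt it all — equilibrium is at 0 °C with ice remaining.
Mass melted = 24270/334 ≈ 72.66 g.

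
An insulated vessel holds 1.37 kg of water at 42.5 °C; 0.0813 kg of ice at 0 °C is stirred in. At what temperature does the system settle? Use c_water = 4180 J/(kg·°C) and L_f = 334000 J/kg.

Taking heat into each body as positive, Σ m c ΔT = 0:
latent heat to melt: 0.0813×334000 = 27154; meltwater 0→T: 0.0813×4180×T = 339.83 T; water: 5726.6(T − 42.5)
6066.4 T = 243381 − 27154 = 216226
T ≈ 35.64 °C — above 0 °C, consistent with complete melting.

T_f ≈ 35.6 °C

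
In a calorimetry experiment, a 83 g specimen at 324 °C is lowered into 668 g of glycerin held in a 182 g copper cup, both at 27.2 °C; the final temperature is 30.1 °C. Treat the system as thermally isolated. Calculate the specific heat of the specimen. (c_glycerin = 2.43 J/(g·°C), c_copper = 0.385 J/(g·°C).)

Conservation of energy gives ΣQ = 0:
83×c×(30.1 − 324) + 668×2.43×(30.1 − 27.2) + 182×0.385×(30.1 − 27.2) = 0
-24394 c = -4910.6
c = -4910.6/-24394 ≈ 0.2013 J/(g·°C)

c ≈ 0.201 J/(g·°C)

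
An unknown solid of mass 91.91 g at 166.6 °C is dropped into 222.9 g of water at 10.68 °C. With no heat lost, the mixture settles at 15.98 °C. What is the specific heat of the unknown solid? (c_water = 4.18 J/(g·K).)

c ≈ 0.357 J/(g·K)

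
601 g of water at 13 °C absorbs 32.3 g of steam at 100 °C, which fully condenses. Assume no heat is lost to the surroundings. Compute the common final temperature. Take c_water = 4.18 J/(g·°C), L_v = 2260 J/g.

T_f ≈ 45.0 °C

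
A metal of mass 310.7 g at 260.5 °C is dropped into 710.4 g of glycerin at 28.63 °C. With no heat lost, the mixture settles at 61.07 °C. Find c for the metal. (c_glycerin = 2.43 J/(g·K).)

Let T be the final temperature. ΣQ_i = 0:
310.7×c×(61.07 − 260.5) + 710.4×2.43×(61.07 − 28.63) = 0
-61963 c = -56000
c = -56000/-61963 ≈ 0.9038 J/(g·K)

c ≈ 0.904 J/(g·K)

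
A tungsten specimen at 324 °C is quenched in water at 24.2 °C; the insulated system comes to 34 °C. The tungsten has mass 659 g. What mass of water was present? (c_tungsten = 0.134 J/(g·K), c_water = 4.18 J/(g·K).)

Heat lost by the tungsten = heat gained by the water:
659·0.134·(324 − 34) = m·4.18·(34 − 24.2)
40.96 m = 25609  ⇒  m ≈ 625.2 g

m ≈ 625 g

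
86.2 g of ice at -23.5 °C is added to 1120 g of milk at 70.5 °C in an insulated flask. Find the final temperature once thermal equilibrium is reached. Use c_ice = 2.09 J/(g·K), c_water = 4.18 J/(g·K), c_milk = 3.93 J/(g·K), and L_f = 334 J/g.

T_f ≈ 58.2 °C

Setting the total heat transfer to zero:
warm ice to 0 °C: 86.2·2.09·(0 − (-23.5)) = 4233.7
  latent heat to melt: 86.2·334 = 28791
  warm the meltwater: 360.32 T
  milk cools: 1120·3.93·(T − 70.5) = 4401.6(T − 70.5)
4761.9 T = 310313 − 33025 = 277288
T ≈ 58.23 °C (positive, so assuming full melt was valid).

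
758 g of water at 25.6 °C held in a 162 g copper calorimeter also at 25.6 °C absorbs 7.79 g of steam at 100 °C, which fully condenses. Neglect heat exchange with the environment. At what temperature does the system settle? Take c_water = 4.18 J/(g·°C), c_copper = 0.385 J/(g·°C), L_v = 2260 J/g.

T_f ≈ 31.7 °C

Net heat exchanged in the isolated system is zero:
latent heat released on condensation: 7.79×2260 = 17605
  condensed water 100 °C→T: 32.56(T − 100)
  original water: 3168.4(T − 25.6)
  cup: 62.37(T − 25.6)
3263.4 T = 17605 + 3256.2 + 82709 = 103570
T ≈ 31.74 °C, under the boiling point, so the assumption holds.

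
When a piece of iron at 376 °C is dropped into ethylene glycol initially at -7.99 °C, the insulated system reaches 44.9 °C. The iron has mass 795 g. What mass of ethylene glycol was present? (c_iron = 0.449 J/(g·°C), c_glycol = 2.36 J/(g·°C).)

m ≈ 947 g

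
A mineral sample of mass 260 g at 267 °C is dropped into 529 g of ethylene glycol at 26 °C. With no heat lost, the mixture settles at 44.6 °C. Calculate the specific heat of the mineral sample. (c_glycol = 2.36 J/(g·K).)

c ≈ 0.402 J/(g·K)

Energy conservation, ΣQ = 0:
260·c·(44.6 − 267) + 529·2.36·(44.6 − 26) = 0
-57824 c = -23221
c = -23221/-57824 ≈ 0.4016 J/(g·K)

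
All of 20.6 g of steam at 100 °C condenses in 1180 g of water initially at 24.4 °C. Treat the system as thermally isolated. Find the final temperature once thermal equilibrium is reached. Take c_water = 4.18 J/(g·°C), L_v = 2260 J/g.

T_f ≈ 35.0 °C

Setting the total heat transfer to zero:
condense steam: −20.6·2260 = −46556
  condensate cools 100→T: 20.6·4.18·(T − 100) = 86.11(T − 100)
  water warms: 1180·4.18·(T − 24.4) = 4932.4(T − 24.4)
5018.5 T = 46556 + 8610.8 + 120351 = 175517
T ≈ 34.97 °C, under the boiling point, so the assumption holds.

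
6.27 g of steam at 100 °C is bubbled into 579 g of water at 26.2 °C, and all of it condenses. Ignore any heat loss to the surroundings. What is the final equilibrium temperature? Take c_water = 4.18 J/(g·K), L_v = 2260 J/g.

T_f ≈ 32.8 °C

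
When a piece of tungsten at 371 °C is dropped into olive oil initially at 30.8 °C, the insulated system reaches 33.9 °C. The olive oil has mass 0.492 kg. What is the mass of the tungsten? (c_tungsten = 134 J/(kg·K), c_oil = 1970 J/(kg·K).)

Energy conservation, ΣQ = 0:
m×134×(33.9 − 371) + 0.492×1970×(33.9 − 30.8) = 0
-45171 m = -3004.6
m = -3004.6/-45171 ≈ 0.06652 kg

m ≈ 0.0665 kg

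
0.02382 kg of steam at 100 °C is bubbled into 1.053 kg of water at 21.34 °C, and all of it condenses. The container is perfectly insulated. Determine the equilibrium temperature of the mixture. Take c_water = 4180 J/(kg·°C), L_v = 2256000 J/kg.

Net heat exchanged in the isolated system is zero:
steam→water at 100 °C releases m L_v = 0.02382×2256000 = 53738
  condensed water 100 °C→T: 99.57(T − 100)
  original water: 4401.5(T − 21.34)
4501.1 T = 53738 + 9956.8 + 93929 = 157624
T ≈ 35.02 °C (< 100 °C, so full condensation is consistent).

T_f ≈ 35.0 °C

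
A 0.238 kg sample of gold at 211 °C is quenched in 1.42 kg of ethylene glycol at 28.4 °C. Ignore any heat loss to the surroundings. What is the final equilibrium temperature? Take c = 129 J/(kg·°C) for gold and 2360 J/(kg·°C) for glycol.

Energy conservation, ΣQ = 0:
0.238×129×(T − 211) + 1.42×2360×(T − 28.4) = 0
3381.9 T = 101652
T = 101652/3381.9 ≈ 30.06 °C

T_f ≈ 30.1 °C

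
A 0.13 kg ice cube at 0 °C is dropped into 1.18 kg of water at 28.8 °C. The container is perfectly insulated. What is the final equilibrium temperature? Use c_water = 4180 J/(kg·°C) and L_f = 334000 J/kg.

T_f ≈ 18.0 °C

Setting the total heat transfer to zero:
melt ice: 0.13·334000 = 43420; warm the meltwater: 543.4 T; water: 4932.4(T − 28.8)
5475.8 T = 142053 − 43420 = 98633
T ≈ 18.01 °C — above 0 °C, consistent with complete melting.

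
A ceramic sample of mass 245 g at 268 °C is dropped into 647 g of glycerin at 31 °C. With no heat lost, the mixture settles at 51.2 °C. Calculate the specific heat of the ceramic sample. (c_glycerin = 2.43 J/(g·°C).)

c ≈ 0.598 J/(g·°C)

Heat lost by the ceramic sample = heat gained by the glycerin:
245×c×(268 − 51.2) = 647×2.43×(51.2 − 31)
53116 c = 31759  ⇒  c ≈ 0.5979 J/(g·°C)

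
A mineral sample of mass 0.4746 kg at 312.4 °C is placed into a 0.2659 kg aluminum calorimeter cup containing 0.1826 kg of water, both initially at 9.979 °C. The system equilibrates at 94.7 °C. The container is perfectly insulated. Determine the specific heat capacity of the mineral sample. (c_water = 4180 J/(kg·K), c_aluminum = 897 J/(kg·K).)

c ≈ 821 J/(kg·K)

Taking heat into each body as positive, Σ m c ΔT = 0:
0.4746·c·(94.7 − 312.4) + 0.1826·4180·(94.7 − 9.979) + 0.2659·897·(94.7 − 9.979) = 0
-103.32 c = -84872
c = -84872/-103.32 ≈ 821.4 J/(kg·K)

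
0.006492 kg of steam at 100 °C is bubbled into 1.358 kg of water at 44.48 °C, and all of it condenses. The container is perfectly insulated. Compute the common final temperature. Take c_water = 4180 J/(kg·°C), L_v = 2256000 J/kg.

T_f ≈ 47.3 °C

Sum of m c ΔT and latent-heat terms is zero:
condense steam: −0.006492×2256000 = −14646; condensed water 100 °C→T: 27.14(T − 100); water warms: 1.358×4180×(T − 44.48) = 5676.4(T − 44.48)
5703.6 T = 14646 + 2713.7 + 252488 = 269848
T ≈ 47.31 °C — below 100 °C, confirming all the steam condensed.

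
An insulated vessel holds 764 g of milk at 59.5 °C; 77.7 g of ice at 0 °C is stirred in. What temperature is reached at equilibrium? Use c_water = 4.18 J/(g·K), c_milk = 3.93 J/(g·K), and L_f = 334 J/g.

T_f ≈ 45.9 °C

Heat gained plus heat lost sum to zero:
melt ice: 77.7·334 = 25952; meltwater 0→T: 77.7·4.18·T = 324.79 T; milk: 3002.5(T − 59.5)
3327.3 T = 178650 − 25952 = 152698
T ≈ 45.89 °C. Since T > 0 °C, the all-ice-melts assumption holds.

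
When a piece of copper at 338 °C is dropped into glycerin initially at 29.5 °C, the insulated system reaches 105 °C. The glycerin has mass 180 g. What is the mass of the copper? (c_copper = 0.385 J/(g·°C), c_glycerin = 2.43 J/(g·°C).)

Conservation of energy gives ΣQ = 0:
m×0.385×(105 − 338) + 180×2.43×(105 − 29.5) = 0
-89.7 m = -33024
m = -33024/-89.7 ≈ 368.1 g

m ≈ 368 g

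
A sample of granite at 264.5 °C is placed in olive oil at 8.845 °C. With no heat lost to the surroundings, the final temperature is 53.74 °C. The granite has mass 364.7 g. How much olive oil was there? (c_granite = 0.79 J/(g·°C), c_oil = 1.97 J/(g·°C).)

m ≈ 687 g

Energy conservation, ΣQ = 0:
364.7×0.79×(53.74 − 264.5) + m×1.97×(53.74 − 8.845) = 0
88.44 m = 60723
m = 60723/88.44 ≈ 686.6 g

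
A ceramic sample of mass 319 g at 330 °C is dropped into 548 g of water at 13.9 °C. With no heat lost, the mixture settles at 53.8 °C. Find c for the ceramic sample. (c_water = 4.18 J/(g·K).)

c ≈ 1.04 J/(g·K)

m_s c (T_s − T_f) = m_water c_water (T_f − T_0):
319×c×(330 − 53.8) = 548×4.18×(53.8 − 13.9)
88108 c = 91397  ⇒  c ≈ 1.037 J/(g·K)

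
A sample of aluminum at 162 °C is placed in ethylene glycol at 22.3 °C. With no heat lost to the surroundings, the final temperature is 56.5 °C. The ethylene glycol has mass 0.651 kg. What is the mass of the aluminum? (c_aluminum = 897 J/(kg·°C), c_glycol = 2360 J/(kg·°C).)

m ≈ 0.555 kg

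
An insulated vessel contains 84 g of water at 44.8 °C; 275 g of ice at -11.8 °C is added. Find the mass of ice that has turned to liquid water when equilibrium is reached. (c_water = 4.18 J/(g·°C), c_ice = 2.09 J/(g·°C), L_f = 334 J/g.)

Cooling the water to 0 °C releases 84×4.18×44.8 = 15730 J.
Of that, 275×2.09×11.8 = 6782.1 J goes to bring the ice to 0 °C, leaving 8948.1 J.
Fully melting the ice requires m_ice L_f = 275×334 = 91850 J.
Since 8948.1 < 91850 J, not all the ice melts; equilibrium is at 0 °C.
m_melt = 8948.1 / L_f = 26.79 g.

m_melted ≈ 26.8 g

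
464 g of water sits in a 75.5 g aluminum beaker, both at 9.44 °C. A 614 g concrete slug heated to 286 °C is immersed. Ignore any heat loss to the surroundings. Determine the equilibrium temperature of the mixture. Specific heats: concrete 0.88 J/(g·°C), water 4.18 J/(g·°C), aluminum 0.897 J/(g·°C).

T_f ≈ 68.1 °C

Heat gained plus heat lost sum to zero:
614·0.88·(T − 286) + 464·4.18·(T − 9.44) + 75.5·0.897·(T − 9.44) = 0
2547.6 T = 173480
T ≈ 68.10 °C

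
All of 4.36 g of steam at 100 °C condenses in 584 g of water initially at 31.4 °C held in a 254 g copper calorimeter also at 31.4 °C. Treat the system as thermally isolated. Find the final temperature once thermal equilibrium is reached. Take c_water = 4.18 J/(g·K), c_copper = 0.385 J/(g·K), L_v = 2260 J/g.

Sum of m c ΔT and latent-heat terms is zero:
latent heat released on condensation: 4.36·2260 = 9853.6
  condensed water 100 °C→T: 18.22(T − 100)
  water warms: 584·4.18·(T − 31.4) = 2441.1(T − 31.4)
  copper cup: 254·0.385·(T − 31.4) = 97.79(T − 31.4)
2557.1 T = 9853.6 + 1822.5 + 79722 = 91398
T ≈ 35.74 °C — below 100 °C, confirming all the steam condensed.

T_f ≈ 35.7 °C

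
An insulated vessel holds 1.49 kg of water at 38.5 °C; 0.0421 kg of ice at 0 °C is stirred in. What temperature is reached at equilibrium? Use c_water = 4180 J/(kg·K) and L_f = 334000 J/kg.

Taking heat into each body as positive, Σ m c ΔT = 0:
melt ice: 0.0421×334000 = 14061
  meltwater 0→T: 0.0421×4180×T = 175.98 T
  water: 6228.2(T − 38.5)
6404.2 T = 239786 − 14061 = 225724
T ≈ 35.25 °C. Since T > 0 °C, the all-ice-melts assumption holds.

T_f ≈ 35.2 °C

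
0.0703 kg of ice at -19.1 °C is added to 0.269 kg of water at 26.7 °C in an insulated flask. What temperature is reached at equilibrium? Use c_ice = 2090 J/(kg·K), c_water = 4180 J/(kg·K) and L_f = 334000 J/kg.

T_f ≈ 2.6 °C

Energy conservation, ΣQ = 0:
ice -19.1→0 °C: 0.0703·2090·19.1 = 2806.3
  fusion: m_ice L_f = 0.0703·334000 = 23480
  meltwater 0→T: 0.0703·4180·T = 293.85 T
  water: 1124.4(T − 26.7)
1418.3 T = 30022 − 26287 = 3735.5
T ≈ 2.63 °C — above 0 °C, consistent with complete melting.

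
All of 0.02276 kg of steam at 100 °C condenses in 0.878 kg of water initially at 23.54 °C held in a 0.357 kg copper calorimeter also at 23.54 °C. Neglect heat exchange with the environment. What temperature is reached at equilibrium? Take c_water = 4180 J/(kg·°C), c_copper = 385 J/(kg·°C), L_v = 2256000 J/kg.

T_f ≈ 38.6 °C

Heat gained plus heat lost sum to zero:
condense steam: −0.02276×2256000 = −51347
  condensate cools 100→T: 0.02276×4180×(T − 100) = 95.14(T − 100)
  water warms: 0.878×4180×(T − 23.54) = 3670(T − 23.54)
  copper cup: 0.357×385×(T − 23.54) = 137.44(T − 23.54)
3902.6 T = 51347 + 9513.7 + 89628 = 150488
T ≈ 38.56 °C, under the boiling point, so the assumption holds.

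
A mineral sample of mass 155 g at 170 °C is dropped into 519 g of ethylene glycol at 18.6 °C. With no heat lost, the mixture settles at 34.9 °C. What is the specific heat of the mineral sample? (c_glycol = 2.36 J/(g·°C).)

Let T be the final temperature. ΣQ_i = 0:
155·c·(34.9 − 170) + 519·2.36·(34.9 − 18.6) = 0
-20940 c = -19965
c = -19965/-20940 ≈ 0.9534 J/(g·°C)

c ≈ 0.953 J/(g·°C)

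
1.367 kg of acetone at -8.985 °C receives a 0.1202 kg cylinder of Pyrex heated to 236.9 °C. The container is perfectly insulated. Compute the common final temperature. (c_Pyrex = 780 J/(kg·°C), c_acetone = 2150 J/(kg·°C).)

T_f ≈ -1.4 °C

Set heat shed by the hot body equal to heat absorbed by the cold body:
0.1202·780·(236.9 − T) = 1.367·2150·(T − (-8.985))
93.76(236.9 − T) = 2939.1(T − (-8.985))
3032.8 T = -4196.6  ⇒  T ≈ -1.38 °C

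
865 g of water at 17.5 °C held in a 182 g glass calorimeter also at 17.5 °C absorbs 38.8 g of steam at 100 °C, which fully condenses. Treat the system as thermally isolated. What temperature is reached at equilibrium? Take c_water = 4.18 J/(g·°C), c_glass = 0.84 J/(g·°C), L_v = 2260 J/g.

Setting the total heat transfer to zero:
latent heat released on condensation: 38.8·2260 = 87688
  condensed water 100 °C→T: 162.18(T − 100)
  water warms: 865·4.18·(T − 17.5) = 3615.7(T − 17.5)
  glass cup: 182·0.84·(T − 17.5) = 152.88(T − 17.5)
3930.8 T = 87688 + 16218 + 65950 = 169857
T ≈ 43.21 °C (< 100 °C, so full condensation is consistent).

T_f ≈ 43.2 °C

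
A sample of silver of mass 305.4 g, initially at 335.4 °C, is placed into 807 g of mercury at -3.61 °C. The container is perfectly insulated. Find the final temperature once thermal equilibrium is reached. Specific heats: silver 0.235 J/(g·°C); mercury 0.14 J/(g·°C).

T_f = Σ m_i c_i T_i / Σ m_i c_i:
T_f = (71.77*335.4 + 112.98*(-3.61)) / (71.77 + 112.98)
    = 23663 / 184.75 ≈ 128.08 °C

T_f ≈ 128.1 °C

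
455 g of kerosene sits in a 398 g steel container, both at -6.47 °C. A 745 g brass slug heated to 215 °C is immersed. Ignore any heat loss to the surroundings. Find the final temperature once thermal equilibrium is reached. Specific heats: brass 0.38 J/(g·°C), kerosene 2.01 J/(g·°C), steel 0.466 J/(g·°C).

T_f ≈ 38.9 °C

Net heat exchanged in the isolated system is zero:
745×0.38×(T − 215) + 455×2.01×(T − (-6.47)) + 398×0.466×(T − (-6.47)) = 0
1383.1 T = 53749
T ≈ 38.86 °C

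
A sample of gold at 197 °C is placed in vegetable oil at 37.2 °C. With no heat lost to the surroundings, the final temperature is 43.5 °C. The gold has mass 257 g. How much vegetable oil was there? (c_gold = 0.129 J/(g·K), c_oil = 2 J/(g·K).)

Heat lost by the gold = heat gained by the oil:
257×0.129×(197 − 43.5) = m×2×(43.5 − 37.2)
12.6 m = 5089  ⇒  m ≈ 403.9 g

m ≈ 404 g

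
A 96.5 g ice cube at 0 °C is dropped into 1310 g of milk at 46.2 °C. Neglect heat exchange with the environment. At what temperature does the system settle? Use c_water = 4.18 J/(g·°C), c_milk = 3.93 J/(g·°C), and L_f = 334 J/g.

Taking heat into each body as positive, Σ m c ΔT = 0:
melt ice: 96.5×334 = 32231; warm the meltwater: 403.37 T; milk: 5148.3(T − 46.2)
5551.7 T = 237851 − 32231 = 205620
T ≈ 37.04 °C — above 0 °C, consistent with complete melting.

T_f ≈ 37.0 °C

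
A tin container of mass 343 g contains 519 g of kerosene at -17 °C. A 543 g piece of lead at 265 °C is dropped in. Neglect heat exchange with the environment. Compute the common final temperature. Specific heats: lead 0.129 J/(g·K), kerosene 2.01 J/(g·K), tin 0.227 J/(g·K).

T_f ≈ -0.4 °C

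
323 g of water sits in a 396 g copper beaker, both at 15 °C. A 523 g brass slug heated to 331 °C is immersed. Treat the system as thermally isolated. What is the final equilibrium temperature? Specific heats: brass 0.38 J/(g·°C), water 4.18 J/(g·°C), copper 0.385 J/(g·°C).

T_f ≈ 51.9 °C

With ΣQ=0 the equilibrium temperature is the m·c-weighted mean:
T_f = (198.74·331 + 1350.1·15 + 152.46·15) / (198.74 + 1350.1 + 152.46)
    = 88322 / 1701.3 ≈ 51.91 °C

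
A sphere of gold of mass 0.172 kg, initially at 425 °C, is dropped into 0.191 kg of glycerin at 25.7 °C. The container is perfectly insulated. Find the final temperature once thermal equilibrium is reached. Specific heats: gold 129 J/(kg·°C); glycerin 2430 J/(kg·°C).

Energy conservation, ΣQ = 0:
0.172×129×(T − 425) + 0.191×2430×(T − 25.7) = 0
22.19(T − 425) + 464.13(T − 25.7) = 0
(22.19 + 464.13) T = 22.19×425 + 464.13×25.7
T = 21358 / 486.32 = 43.9 °C

T_f ≈ 43.9 °C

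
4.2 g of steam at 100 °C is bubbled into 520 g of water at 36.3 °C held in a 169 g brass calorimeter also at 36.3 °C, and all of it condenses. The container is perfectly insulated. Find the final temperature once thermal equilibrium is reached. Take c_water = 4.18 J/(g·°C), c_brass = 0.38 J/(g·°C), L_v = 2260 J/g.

Heat gained plus heat lost sum to zero:
latent heat released on condensation: 4.2·2260 = 9492
  condensed water 100 °C→T: 17.56(T − 100)
  original water: 2173.6(T − 36.3)
  brass cup: 169·0.38·(T − 36.3) = 64.22(T − 36.3)
2255.4 T = 9492 + 1755.6 + 81233 = 92480
T ≈ 41.00 °C (< 100 °C, so full condensation is consistent).

T_f ≈ 41.0 °C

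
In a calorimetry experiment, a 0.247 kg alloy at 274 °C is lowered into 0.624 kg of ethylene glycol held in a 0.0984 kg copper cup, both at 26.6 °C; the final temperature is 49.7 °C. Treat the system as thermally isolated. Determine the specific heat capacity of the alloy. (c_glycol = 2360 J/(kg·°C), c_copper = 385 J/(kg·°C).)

Net heat exchanged in the isolated system is zero:
0.247·c·(49.7 − 274) + 0.624·2360·(49.7 − 26.6) + 0.0984·385·(49.7 − 26.6) = 0
-55.4 c = -34893
c = -34893/-55.4 ≈ 629.8 J/(kg·°C)

c ≈ 630 J/(kg·°C)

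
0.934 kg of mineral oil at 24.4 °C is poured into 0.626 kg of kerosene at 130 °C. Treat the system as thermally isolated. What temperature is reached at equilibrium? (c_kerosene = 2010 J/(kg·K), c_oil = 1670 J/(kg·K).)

With ΣQ=0 the equilibrium temperature is the m·c-weighted mean:
T_f = (1258.3·130 + 1559.8·24.4) / (1258.3 + 1559.8)
    = 201632 / 2818 ≈ 71.55 °C

T_f ≈ 71.6 °C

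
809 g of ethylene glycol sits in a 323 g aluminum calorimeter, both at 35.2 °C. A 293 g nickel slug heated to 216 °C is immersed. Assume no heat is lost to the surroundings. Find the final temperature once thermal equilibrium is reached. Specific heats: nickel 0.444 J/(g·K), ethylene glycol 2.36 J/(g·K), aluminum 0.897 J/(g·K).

T_f ≈ 45.3 °C

Energy conservation, ΣQ = 0:
293*0.444*(T − 216) + 809*2.36*(T − 35.2) + 323*0.897*(T − 35.2) = 0
130.09(T − 216) + 1909.2(T − 35.2) + 289.73(T − 35.2) = 0
2329.1 T = 105504
T = 105504 / 2329.1 = 45.3 °C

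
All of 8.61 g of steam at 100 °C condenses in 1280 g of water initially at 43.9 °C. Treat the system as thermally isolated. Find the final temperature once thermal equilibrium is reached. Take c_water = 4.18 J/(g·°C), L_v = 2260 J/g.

T_f ≈ 47.9 °C

Conservation of energy gives ΣQ = 0:
steam→water at 100 °C releases m L_v = 8.61×2260 = 19459
  condensed water 100 °C→T: 35.99(T − 100)
  original water: 5350.4(T − 43.9)
5386.4 T = 19459 + 3599 + 234883 = 257940
T ≈ 47.89 °C (< 100 °C, so full condensation is consistent).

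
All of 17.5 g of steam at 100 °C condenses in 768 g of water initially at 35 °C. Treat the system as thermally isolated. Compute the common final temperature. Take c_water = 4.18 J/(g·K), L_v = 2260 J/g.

Heat gained plus heat lost sum to zero:
latent heat released on condensation: 17.5×2260 = 39550; condensed water 100 °C→T: 73.15(T − 100); water warms: 768×4.18×(T − 35) = 3210.2(T − 35)
3283.4 T = 39550 + 7315 + 112358 = 159223
T ≈ 48.49 °C, under the boiling point, so the assumption holds.

T_f ≈ 48.5 °C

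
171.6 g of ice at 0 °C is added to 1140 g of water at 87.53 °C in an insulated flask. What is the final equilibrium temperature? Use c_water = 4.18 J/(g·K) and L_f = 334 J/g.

T_f ≈ 65.6 °C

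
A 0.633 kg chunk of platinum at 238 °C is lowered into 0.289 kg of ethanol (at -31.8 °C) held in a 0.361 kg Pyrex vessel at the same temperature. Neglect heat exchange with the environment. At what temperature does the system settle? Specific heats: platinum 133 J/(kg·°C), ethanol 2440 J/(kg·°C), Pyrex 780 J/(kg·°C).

T_f ≈ -10.6 °C

Net heat exchanged in the isolated system is zero:
0.633*133*(T − 238) + 0.289*2440*(T − (-31.8)) + 0.361*780*(T − (-31.8)) = 0
1070.9 T = -11341
T = -11341 / 1070.9 = -10.6 °C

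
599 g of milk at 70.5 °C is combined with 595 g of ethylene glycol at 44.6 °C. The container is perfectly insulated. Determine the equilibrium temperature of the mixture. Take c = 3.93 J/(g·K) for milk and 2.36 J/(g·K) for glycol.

T_f ≈ 60.8 °C

Heat lost by the milk equals heat gained by the glycol:
599×3.93×(70.5 − T) = 595×2.36×(T − 44.6)
2354.1(70.5 − T) = 1404.2(T − 44.6)
3758.3 T = 228589  ⇒  T ≈ 60.82 °C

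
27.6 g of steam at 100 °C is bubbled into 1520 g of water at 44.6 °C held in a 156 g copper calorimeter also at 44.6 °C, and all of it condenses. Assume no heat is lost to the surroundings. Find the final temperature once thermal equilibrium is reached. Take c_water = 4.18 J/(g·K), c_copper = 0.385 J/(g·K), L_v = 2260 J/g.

T_f ≈ 55.1 °C

Taking heat into each body as positive, Σ m c ΔT = 0:
condense steam: −27.6×2260 = −62376
  condensed water 100 °C→T: 115.37(T − 100)
  water warms: 1520×4.18×(T − 44.6) = 6353.6(T − 44.6)
  copper cup: 156×0.385×(T − 44.6) = 60.06(T − 44.6)
6529 T = 62376 + 11537 + 286049 = 359962
T ≈ 55.13 °C (< 100 °C, so full condensation is consistent).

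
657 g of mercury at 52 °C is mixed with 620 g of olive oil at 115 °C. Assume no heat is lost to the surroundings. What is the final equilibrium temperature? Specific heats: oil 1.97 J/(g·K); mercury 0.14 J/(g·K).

T_f ≈ 110.6 °C

Set heat shed by the hot body equal to heat absorbed by the cold body:
620·1.97·(115 − T) = 657·0.14·(T − 52)
1221.4(115 − T) = 91.98(T − 52)
1313.4 T = 145244  ⇒  T ≈ 110.59 °C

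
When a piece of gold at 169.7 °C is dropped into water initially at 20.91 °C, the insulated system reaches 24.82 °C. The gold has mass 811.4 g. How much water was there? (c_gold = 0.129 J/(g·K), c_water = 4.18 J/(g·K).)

Let T be the final temperature. ΣQ_i = 0:
811.4×0.129×(24.82 − 169.7) + m×4.18×(24.82 − 20.91) = 0
16.34 m = 15165
m = 15165/16.34 ≈ 927.9 g

m ≈ 928 g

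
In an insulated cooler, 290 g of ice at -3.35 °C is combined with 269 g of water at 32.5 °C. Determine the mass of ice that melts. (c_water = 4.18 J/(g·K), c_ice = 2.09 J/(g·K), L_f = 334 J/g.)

Heat available from the water dropping to 0 °C: 269×4.18×32.5 = 36544 J.
Warming the ice to 0 °C takes 290×2.09×3.35 = 2030.4 J, leaving 34513 J for melting.
To melt every bit of ice: 290×334 = 96860 J.
That's not enough to melt it all — equilibrium is at 0 °C with ice remaining.
m_melted×334 = 34513  ⇒  m_melted ≈ 103.3 g.

m_melted ≈ 103 g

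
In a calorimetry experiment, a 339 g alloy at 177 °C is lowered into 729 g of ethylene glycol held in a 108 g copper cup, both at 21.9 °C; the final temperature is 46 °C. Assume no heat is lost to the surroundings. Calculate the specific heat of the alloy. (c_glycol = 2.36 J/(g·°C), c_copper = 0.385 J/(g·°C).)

c ≈ 0.956 J/(g·°C)

Heat gained plus heat lost sum to zero:
339×c×(46 − 177) + 729×2.36×(46 − 21.9) + 108×0.385×(46 − 21.9) = 0
-44409 c = -42465
c = -42465/-44409 ≈ 0.9562 J/(g·°C)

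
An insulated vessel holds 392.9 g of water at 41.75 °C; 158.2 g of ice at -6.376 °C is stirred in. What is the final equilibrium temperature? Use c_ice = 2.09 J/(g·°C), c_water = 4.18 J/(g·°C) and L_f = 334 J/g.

Net heat exchanged in the isolated system is zero:
ice -6.376→0 °C: 158.2×2.09×6.376 = 2108.1
  fusion: m_ice L_f = 158.2×334 = 52839
  warm the meltwater: 661.28 T
  water: 1642.3(T − 41.75)
2303.6 T = 68567 − 54947 = 13620
T ≈ 5.91 °C — above 0 °C, consistent with complete melting.

T_f ≈ 5.9 °C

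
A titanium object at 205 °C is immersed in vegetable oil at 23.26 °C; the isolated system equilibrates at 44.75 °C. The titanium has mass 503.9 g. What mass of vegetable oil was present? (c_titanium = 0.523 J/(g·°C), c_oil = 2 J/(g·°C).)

Heat lost by the titanium = heat gained by the oil:
503.9×0.523×(205 − 44.75) = m×2×(44.75 − 23.26)
42.98 m = 42232  ⇒  m ≈ 982.6 g

m ≈ 983 g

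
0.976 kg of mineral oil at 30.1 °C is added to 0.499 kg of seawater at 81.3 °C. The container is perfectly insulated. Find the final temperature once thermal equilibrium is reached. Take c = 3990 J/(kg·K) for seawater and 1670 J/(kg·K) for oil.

T_f ≈ 58.3 °C

T_f is the heat-capacity-weighted average of the initial temperatures:
T_f = (1991×81.3 + 1629.9×30.1) / (1991 + 1629.9)
    = 210930 / 3620.9 ≈ 58.25 °C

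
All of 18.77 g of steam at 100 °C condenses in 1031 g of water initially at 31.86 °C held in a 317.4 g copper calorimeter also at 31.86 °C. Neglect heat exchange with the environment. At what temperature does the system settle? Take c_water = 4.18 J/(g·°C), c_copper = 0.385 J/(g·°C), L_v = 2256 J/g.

T_f ≈ 42.4 °C

Sum of m c ΔT and latent-heat terms is zero:
condense steam: −18.77·2256 = −42345; condensate cools 100→T: 18.77·4.18·(T − 100) = 78.46(T − 100); original water: 4309.6(T − 31.86); copper cup: 317.4·0.385·(T − 31.86) = 122.2(T − 31.86)
4510.2 T = 42345 + 7845.9 + 141196 = 191387
T ≈ 42.43 °C (< 100 °C, so full condensation is consistent).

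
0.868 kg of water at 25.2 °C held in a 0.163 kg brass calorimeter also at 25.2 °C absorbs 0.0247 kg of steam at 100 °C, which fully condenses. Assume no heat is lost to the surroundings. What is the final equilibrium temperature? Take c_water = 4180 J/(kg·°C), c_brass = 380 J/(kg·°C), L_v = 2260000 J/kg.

T_f ≈ 42.0 °C

Taking heat into each body as positive, Σ m c ΔT = 0:
condense steam: −0.0247×2260000 = −55822
  condensed water 100 °C→T: 103.25(T − 100)
  original water: 3628.2(T − 25.2)
  brass cup: 0.163×380×(T − 25.2) = 61.94(T − 25.2)
3793.4 T = 55822 + 10325 + 92993 = 159139
T ≈ 41.95 °C — below 100 °C, confirming all the steam condensed.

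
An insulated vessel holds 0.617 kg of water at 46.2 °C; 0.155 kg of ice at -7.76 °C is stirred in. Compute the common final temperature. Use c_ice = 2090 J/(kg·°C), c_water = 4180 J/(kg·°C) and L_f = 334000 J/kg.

Conservation of energy gives ΣQ = 0:
ice -7.76→0 °C: 0.155·2090·7.76 = 2513.9
  fusion: m_ice L_f = 0.155·334000 = 51770
  meltwater 0→T: 0.155·4180·T = 647.9 T
  water: 2579.1(T − 46.2)
3227 T = 119153 − 54284 = 64869
T ≈ 20.10 °C. Since T > 0 °C, the all-ice-melts assumption holds.

T_f ≈ 20.1 °C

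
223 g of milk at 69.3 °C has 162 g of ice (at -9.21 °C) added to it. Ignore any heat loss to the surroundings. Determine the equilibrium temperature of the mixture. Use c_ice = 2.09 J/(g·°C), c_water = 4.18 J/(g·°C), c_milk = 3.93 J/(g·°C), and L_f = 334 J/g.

T_f ≈ 2.3 °C

Energy balance with sensible and latent terms:
warm ice to 0 °C: 162×2.09×(0 − (-9.21)) = 3118.3
  latent heat to melt: 162×334 = 54108
  warm the meltwater: 677.16 T
  milk: 876.39(T − 69.3)
1553.5 T = 60734 − 57226 = 3507.5
T ≈ 2.26 °C. Since T > 0 °C, the all-ice-melts assumption holds.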